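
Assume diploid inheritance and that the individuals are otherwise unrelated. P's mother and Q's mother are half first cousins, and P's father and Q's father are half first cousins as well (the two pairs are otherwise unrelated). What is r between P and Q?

Relatedness sums over independent paths through distinct common ancestors.
P and Q are related in two ways: half second cousins through their mothers (r = 1/64) and half second cousins through their fathers (r = 1/64).
r = 1/64 + 1/64 = 0.03125.

0.03125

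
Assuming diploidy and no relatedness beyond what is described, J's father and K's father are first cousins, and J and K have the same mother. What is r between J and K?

0.28125

With two independent routes of shared ancestry, r is the sum of the two contributions.
J and K are related in two ways: second cousins through their fathers (r = 1/32) and half-sibs through their shared mother (r = 1/4).
r = 1/32 + 1/4 = 9/32 = 0.28125.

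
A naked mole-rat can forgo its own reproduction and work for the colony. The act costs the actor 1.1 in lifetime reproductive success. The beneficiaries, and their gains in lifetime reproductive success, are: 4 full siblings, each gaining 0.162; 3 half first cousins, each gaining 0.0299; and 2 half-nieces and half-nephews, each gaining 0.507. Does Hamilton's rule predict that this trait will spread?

Hamilton's rule: the trait is favored when the sum of r·B over every recipient exceeds the actor's cost C.
r to a full sibling = 1/2 (full sibs share both parents — two paths of length 2: r = 2·(1/2)^2 = 1/2).
r to a half first cousin = 1/16 (half first cousins share one grandparent — one path of length 4: r = (1/2)^4 = 1/16).
r to a half-niece or half-nephew = 0.125 (half-aunt/uncle↔niece/nephew: one path of length 3: r = (1/2)^3 = 1/8).
Summing one r·B term per recipient: 4·0.5·0.162 + 3·0.0625·0.0299 + 2·0.125·0.507 = 0.45635625.
0.45635625 < 1.1: the indirect benefit is less than the cost.

No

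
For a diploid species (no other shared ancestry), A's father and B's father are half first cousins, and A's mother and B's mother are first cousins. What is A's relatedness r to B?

0.046875

Relatedness sums over independent paths through distinct common ancestors.
A and B are related in two ways: half second cousins through their fathers (r = 1/64) and second cousins through their mothers (r = 1/32).
r = 1/64 + 1/32 = 3/64 = 0.046875.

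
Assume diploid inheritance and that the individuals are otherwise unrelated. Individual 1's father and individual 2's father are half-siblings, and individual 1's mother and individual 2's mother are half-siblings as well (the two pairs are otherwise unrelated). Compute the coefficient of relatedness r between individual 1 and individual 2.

0.125

With two independent routes of shared ancestry, r is the sum of the two contributions.
Individual 1 and individual 2 are related in two ways: half first cousins through their fathers (r = 1/16) and half first cousins through their mothers (r = 1/16).
r = 1/16 + 1/16 = 1/8 = 0.125.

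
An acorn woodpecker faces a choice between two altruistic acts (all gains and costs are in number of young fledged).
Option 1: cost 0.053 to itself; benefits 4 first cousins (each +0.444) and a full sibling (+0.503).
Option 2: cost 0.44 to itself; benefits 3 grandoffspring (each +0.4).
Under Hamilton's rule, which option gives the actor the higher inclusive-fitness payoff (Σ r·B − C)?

Option 1

Option 1: r to a first cousin = 0.125.
Option 1: r to a full sibling = 0.5.
Option 1: Σ r·B − C = (4·0.125·0.444 + 1·0.5·0.503) − 0.053 = 0.4205.
Option 2: r to a grandoffspring = 0.25.
Option 2: Σ r·B − C = (3·0.25·0.4) − 0.44 = -0.14.
Option 1 has the higher net inclusive-fitness payoff.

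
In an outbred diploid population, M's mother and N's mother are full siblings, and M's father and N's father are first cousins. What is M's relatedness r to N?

Wright's path rule: contributions from independent ancestry routes add.
M and N are related in two ways: first cousins through their mothers (r = 1/8) and second cousins through their fathers (r = 1/32).
r = 1/8 + 1/32 = 5/32 = 0.15625.

0.15625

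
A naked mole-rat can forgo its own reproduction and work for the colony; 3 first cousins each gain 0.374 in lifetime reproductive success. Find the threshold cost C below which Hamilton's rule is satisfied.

r to a first cousin = 0.125 (first cousins share one grandparent pair — two paths of length 4: r = 2·(1/2)^4 = 1/8).
Hamilton's rule: n·r·B > C, so the trait is favored while C < n·r·B = 3·0.125·0.374 = 0.14025.

0.14025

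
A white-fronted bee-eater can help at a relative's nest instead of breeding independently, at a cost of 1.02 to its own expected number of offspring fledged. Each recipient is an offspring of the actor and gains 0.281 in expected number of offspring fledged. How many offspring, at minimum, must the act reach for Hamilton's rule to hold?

8

r to an offspring = 0.5 (one parent–offspring link: r = (1/2)^1 = 1/2).
Hamilton's rule: n·r·B > C  ⇒  n > C/(r·B) = 1.02/(0.5·0.281) = 7.26.
The smallest integer exceeding 7.26 is 8.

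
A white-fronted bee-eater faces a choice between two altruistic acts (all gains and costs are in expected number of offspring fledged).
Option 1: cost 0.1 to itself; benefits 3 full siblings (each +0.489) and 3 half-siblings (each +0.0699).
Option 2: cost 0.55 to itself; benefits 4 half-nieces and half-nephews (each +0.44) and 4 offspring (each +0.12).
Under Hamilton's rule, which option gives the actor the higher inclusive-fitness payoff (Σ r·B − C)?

Option 1: r to a full sibling = 0.5.
Option 1: r to a half-sibling = 0.25.
Option 1: Σ r·B − C = (3·0.5·0.489 + 3·0.25·0.0699) − 0.1 = 0.685925.
Option 2: r to a half-niece or half-nephew = 0.125.
Option 2: r to an offspring = 0.5.
Option 2: Σ r·B − C = (4·0.125·0.44 + 4·0.5·0.12) − 0.55 = -0.09.
Option 1 has the higher net inclusive-fitness payoff.

Option 1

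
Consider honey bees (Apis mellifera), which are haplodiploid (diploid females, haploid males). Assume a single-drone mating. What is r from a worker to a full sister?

0.75

Haplodiploid full sisters inherit their father's entire haploid genome identically (contributing 1/2) and on average half of their mother's contribution (1/2 · 1/2 = 1/4); r = 1/2 + 1/4 = 3/4.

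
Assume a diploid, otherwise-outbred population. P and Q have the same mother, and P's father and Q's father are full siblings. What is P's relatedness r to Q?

0.375

Independent pedigree routes through distinct common ancestors add.
P and Q are related in two ways: half-sibs through their shared mother (r = 1/4) and first cousins through their fathers (r = 1/8).
r = 1/4 + 1/8 = 3/8 = 0.375.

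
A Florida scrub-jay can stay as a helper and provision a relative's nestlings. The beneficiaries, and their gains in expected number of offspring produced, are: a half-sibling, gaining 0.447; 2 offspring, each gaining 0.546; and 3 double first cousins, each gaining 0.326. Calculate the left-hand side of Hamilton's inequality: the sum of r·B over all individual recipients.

r to a half-sibling = 0.25 (half-sibs share one parent — one path of length 2: r = (1/2)^2 = 1/4).
r to an offspring = 0.5 (one parent–offspring link: r = (1/2)^1 = 1/2).
r to a double first cousin = 0.25 (double first cousins share both grandparent pairs — four paths of length 4: r = 4·(1/2)^4 = 1/4).
Summing one r·B term per recipient: 1·0.25·0.447 + 2·0.5·0.546 + 3·0.25·0.326 = 0.90225.

0.90225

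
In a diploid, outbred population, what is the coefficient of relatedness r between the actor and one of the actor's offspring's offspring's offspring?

Each parent–offspring link contributes a factor of 1/2, and independent paths through distinct common ancestors add.
Three parent–offspring links: r = (1/2)^3 = 1/8.

0.125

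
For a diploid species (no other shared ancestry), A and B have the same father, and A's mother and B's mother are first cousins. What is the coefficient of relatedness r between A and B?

Wright's path rule: contributions from independent ancestry routes add.
A and B are related in two ways: half-sibs through their shared father (r = 1/4) and second cousins through their mothers (r = 1/32).
r = 1/4 + 1/32 = 0.28125.

0.28125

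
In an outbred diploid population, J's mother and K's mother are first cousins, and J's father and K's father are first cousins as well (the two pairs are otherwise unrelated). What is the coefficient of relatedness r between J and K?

Wright's path rule: contributions from independent ancestry routes add.
J and K are related in two ways: second cousins through their mothers (r = 1/32) and second cousins through their fathers (r = 1/32).
r = 1/32 + 1/32 = 0.0625.

0.0625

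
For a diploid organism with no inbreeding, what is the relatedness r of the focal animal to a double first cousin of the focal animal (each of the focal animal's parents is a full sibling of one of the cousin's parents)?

Each parent–offspring link contributes a factor of 1/2, and independent paths through distinct common ancestors add.
Double first cousins share both grandparent pairs — four paths of length 4: r = 4·(1/2)^4 = 1/4.

0.25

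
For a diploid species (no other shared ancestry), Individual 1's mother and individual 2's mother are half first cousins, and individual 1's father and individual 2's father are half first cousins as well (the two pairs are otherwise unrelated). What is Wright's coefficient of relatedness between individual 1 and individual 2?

0.03125

Wright's path rule: contributions from independent ancestry routes add.
Individual 1 and individual 2 are related in two ways: half second cousins through their mothers (r = 1/64) and half second cousins through their fathers (r = 1/64).
r = 1/64 + 1/64 = 0.03125.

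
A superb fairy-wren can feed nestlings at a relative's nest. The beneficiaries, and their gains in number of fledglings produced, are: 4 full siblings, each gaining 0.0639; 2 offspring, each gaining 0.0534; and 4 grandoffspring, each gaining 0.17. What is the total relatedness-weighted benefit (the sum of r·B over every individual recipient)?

r to a full sibling = 0.5 (full sibs share both parents — two paths of length 2: r = 2·(1/2)^2 = 1/2).
r to an offspring = 1/2 (one parent–offspring link: r = (1/2)^1 = 1/2).
r to a grandoffspring = 0.25 (two parent–offspring links: r = (1/2)^2 = 1/4).
Summing one r·B term per recipient: 4·0.5·0.0639 + 2·0.5·0.0534 + 4·0.25·0.17 = 0.3512.

0.3512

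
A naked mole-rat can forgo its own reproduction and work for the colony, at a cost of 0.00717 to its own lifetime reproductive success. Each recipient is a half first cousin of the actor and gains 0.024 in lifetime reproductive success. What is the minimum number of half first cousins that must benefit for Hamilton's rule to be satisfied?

r to a half first cousin = 0.0625 (half first cousins share one grandparent — one path of length 4: r = (1/2)^4 = 1/16).
Hamilton's rule: n·r·B > C  ⇒  n > C/(r·B) = 0.00717/(0.0625·0.024) = 4.78.
The smallest integer exceeding 4.78 is 5.

5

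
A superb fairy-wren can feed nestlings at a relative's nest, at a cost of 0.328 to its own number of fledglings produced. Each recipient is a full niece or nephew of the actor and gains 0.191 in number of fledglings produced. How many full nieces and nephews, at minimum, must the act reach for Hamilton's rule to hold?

r to a full niece or nephew = 0.25 (full aunt/uncle↔niece/nephew: two paths of length 3 through the shared grandparent pair: r = 2·(1/2)^3 = 1/4).
Hamilton's rule: n·r·B > C  ⇒  n > C/(r·B) = 0.328/(0.25·0.191) = 6.869.
The smallest integer exceeding 6.869 is 7.

7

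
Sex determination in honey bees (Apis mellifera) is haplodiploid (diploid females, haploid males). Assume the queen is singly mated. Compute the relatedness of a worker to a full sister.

0.75

Haplodiploid full sisters inherit their father's entire haploid genome identically (contributing 1/2) and on average half of their mother's contribution (1/2 · 1/2 = 1/4); r = 1/2 + 1/4 = 3/4.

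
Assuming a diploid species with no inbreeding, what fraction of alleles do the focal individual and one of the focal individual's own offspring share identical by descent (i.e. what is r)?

0.5

Each parent–offspring link contributes a factor of 1/2, and independent paths through distinct common ancestors add.
One parent–offspring link: r = (1/2)^1 = 1/2.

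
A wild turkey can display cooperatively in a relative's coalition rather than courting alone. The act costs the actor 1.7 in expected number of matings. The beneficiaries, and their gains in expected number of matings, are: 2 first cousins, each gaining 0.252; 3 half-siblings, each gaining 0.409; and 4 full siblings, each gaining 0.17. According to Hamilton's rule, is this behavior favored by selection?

No

Hamilton's rule: the trait is favored when the sum of r·B over every recipient exceeds the actor's cost C.
r to a first cousin = 1/8 (first cousins share one grandparent pair — two paths of length 4: r = 2·(1/2)^4 = 1/8).
r to a half-sibling = 0.25 (half-sibs share one parent — one path of length 2: r = (1/2)^2 = 1/4).
r to a full sibling = 0.5 (full sibs share both parents — two paths of length 2: r = 2·(1/2)^2 = 1/2).
Summing one r·B term per recipient: 2·0.125·0.252 + 3·0.25·0.409 + 4·0.5·0.17 = 0.70975.
0.70975 < 1.7: the indirect benefit is less than the cost.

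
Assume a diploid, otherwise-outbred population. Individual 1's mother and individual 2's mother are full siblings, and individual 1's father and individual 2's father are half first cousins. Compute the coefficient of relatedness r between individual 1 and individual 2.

Relatedness sums over independent paths through distinct common ancestors.
Individual 1 and individual 2 are related in two ways: first cousins through their mothers (r = 1/8) and half second cousins through their fathers (r = 1/64).
r = 1/8 + 1/64 = 0.140625.

0.140625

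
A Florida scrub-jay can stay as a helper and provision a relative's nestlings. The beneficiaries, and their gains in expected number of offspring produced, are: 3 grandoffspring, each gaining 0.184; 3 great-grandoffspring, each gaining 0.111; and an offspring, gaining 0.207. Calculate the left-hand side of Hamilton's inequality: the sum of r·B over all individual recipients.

0.283125

r to a grandoffspring = 1/4 (two parent–offspring links: r = (1/2)^2 = 1/4).
r to a great-grandoffspring = 0.125 (three parent–offspring links: r = (1/2)^3 = 1/8).
r to an offspring = 1/2 (one parent–offspring link: r = (1/2)^1 = 1/2).
Summing one r·B term per recipient: 3·0.25·0.184 + 3·0.125·0.111 + 1·0.5·0.207 = 0.283125.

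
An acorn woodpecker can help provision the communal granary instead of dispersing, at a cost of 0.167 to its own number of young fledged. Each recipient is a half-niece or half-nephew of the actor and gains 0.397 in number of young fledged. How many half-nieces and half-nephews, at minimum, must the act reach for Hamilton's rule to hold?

4

r to a half-niece or half-nephew = 0.125 (half-aunt/uncle↔niece/nephew: one path of length 3: r = (1/2)^3 = 1/8).
Hamilton's rule: n·r·B > C  ⇒  n > C/(r·B) = 0.167/(0.125·0.397) = 3.365.
The smallest integer exceeding 3.365 is 4.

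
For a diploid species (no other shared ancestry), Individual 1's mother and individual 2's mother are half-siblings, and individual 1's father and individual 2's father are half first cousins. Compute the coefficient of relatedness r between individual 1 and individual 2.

0.078125

Independent pedigree routes through distinct common ancestors add.
Individual 1 and individual 2 are related in two ways: half first cousins through their mothers (r = 1/16) and half second cousins through their fathers (r = 1/64).
r = 1/16 + 1/64 = 0.078125.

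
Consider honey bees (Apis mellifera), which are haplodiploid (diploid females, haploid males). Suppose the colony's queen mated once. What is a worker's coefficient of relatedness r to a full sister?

0.75

Haplodiploid full sisters inherit their father's entire haploid genome identically (contributing 1/2) and on average half of their mother's contribution (1/2 · 1/2 = 1/4); r = 1/2 + 1/4 = 3/4.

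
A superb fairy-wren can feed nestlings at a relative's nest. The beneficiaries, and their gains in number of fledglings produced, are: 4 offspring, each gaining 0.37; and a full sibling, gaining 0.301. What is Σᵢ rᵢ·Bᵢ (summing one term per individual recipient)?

0.8905

r to an offspring = 0.5 (one parent–offspring link: r = (1/2)^1 = 1/2).
r to a full sibling = 0.5 (full sibs share both parents — two paths of length 2: r = 2·(1/2)^2 = 1/2).
Summing one r·B term per recipient: 4·0.5·0.37 + 1·0.5·0.301 = 0.8905.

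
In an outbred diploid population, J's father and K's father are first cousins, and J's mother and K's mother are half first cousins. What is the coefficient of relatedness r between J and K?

0.046875

Independent pedigree routes through distinct common ancestors add.
J and K are related in two ways: second cousins through their fathers (r = 1/32) and half second cousins through their mothers (r = 1/64).
r = 1/32 + 1/64 = 3/64 = 0.046875.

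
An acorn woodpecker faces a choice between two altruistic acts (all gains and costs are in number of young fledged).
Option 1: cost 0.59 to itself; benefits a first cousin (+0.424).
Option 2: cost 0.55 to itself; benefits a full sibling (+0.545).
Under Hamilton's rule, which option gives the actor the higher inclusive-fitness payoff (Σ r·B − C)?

Option 2

Option 1: r to a first cousin = 0.125.
Option 1: Σ r·B − C = (1·0.125·0.424) − 0.59 = -0.537.
Option 2: r to a full sibling = 0.5.
Option 2: Σ r·B − C = (1·0.5·0.545) − 0.55 = -0.2775.
Option 2 has the higher net inclusive-fitness payoff.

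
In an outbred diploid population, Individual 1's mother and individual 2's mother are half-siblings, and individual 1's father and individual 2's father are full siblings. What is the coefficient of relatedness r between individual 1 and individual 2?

With two independent routes of shared ancestry, r is the sum of the two contributions.
Individual 1 and individual 2 are related in two ways: half first cousins through their mothers (r = 1/16) and first cousins through their fathers (r = 1/8).
r = 1/16 + 1/8 = 0.1875.

0.1875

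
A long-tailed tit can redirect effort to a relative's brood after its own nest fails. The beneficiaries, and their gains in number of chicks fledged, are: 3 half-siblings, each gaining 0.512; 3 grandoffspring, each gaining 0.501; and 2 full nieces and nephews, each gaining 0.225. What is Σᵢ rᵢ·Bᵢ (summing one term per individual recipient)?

0.87225

r to a half-sibling = 1/4 (half-sibs share one parent — one path of length 2: r = (1/2)^2 = 1/4).
r to a grandoffspring = 0.25 (two parent–offspring links: r = (1/2)^2 = 1/4).
r to a full niece or nephew = 1/4 (full aunt/uncle↔niece/nephew: two paths of length 3 through the shared grandparent pair: r = 2·(1/2)^3 = 1/4).
Summing one r·B term per recipient: 3·0.25·0.512 + 3·0.25·0.501 + 2·0.25·0.225 = 0.87225.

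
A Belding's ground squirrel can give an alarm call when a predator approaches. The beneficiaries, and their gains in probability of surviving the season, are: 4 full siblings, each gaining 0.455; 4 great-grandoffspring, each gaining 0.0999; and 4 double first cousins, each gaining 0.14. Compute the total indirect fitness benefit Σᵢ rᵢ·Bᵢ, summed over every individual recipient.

1.09995

r to a full sibling = 1/2 (full sibs share both parents — two paths of length 2: r = 2·(1/2)^2 = 1/2).
r to a great-grandoffspring = 1/8 (three parent–offspring links: r = (1/2)^3 = 1/8).
r to a double first cousin = 0.25 (double first cousins share both grandparent pairs — four paths of length 4: r = 4·(1/2)^4 = 1/4).
Summing one r·B term per recipient: 4·0.5·0.455 + 4·0.125·0.0999 + 4·0.25·0.14 = 1.09995.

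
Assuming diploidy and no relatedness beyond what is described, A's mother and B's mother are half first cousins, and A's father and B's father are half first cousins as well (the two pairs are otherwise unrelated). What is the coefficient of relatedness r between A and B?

With two independent routes of shared ancestry, r is the sum of the two contributions.
A and B are related in two ways: half second cousins through their mothers (r = 1/64) and half second cousins through their fathers (r = 1/64).
r = 1/64 + 1/64 = 0.03125.

0.03125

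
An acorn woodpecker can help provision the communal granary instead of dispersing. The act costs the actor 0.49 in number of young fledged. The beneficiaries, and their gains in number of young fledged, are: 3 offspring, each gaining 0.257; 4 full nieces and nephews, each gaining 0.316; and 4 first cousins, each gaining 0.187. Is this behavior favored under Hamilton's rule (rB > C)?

Hamilton's rule: the trait is favored when the sum of r·B over every recipient exceeds the actor's cost C.
r to an offspring = 1/2 (one parent–offspring link: r = (1/2)^1 = 1/2).
r to a full niece or nephew = 1/4 (full aunt/uncle↔niece/nephew: two paths of length 3 through the shared grandparent pair: r = 2·(1/2)^3 = 1/4).
r to a first cousin = 1/8 (first cousins share one grandparent pair — two paths of length 4: r = 2·(1/2)^4 = 1/8).
Summing one r·B term per recipient: 3·0.5·0.257 + 4·0.25·0.316 + 4·0.125·0.187 = 0.795.
0.795 > 0.49: the indirect benefit exceeds the cost.

Yes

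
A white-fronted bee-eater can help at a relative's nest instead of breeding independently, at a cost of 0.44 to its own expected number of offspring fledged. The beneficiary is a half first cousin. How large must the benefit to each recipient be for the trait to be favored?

r to a half first cousin = 0.0625 (half first cousins share one grandparent — one path of length 4: r = (1/2)^4 = 1/16).
Hamilton's rule with n recipients of equal r: n·r·B > C, so B > C/(n·r) = 0.44/(1·0.0625) = 7.04.

7.04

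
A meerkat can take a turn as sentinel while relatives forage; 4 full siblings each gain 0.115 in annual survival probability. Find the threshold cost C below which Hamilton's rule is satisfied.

0.23

r to a full sibling = 0.5 (full sibs share both parents — two paths of length 2: r = 2·(1/2)^2 = 1/2).
Hamilton's rule: n·r·B > C, so the trait is favored while C < n·r·B = 4·0.5·0.115 = 0.23.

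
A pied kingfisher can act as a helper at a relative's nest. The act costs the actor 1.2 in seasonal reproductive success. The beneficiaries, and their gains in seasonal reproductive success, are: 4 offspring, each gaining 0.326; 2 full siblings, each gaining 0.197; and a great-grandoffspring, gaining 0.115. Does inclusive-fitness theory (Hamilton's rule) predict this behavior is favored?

Hamilton's rule: the trait is favored when the sum of r·B over every recipient exceeds the actor's cost C.
r to an offspring = 1/2 (one parent–offspring link: r = (1/2)^1 = 1/2).
r to a full sibling = 0.5 (full sibs share both parents — two paths of length 2: r = 2·(1/2)^2 = 1/2).
r to a great-grandoffspring = 1/8 (three parent–offspring links: r = (1/2)^3 = 1/8).
Summing one r·B term per recipient: 4·0.5·0.326 + 2·0.5·0.197 + 1·0.125·0.115 = 0.863375.
0.863375 < 1.2: the indirect benefit is less than the cost.

No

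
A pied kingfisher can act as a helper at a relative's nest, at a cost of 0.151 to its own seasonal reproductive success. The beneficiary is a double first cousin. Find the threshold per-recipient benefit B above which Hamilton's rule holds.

r to a double first cousin = 0.25 (double first cousins share both grandparent pairs — four paths of length 4: r = 4·(1/2)^4 = 1/4).
Hamilton's rule with n recipients of equal r: n·r·B > C, so B > C/(n·r) = 0.151/(1·0.25) = 0.604.

0.604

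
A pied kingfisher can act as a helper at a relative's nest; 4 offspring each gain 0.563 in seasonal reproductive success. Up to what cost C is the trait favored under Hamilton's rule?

r to an offspring = 1/2 (one parent–offspring link: r = (1/2)^1 = 1/2).
Hamilton's rule: n·r·B > C, so the trait is favored while C < n·r·B = 4·0.5·0.563 = 1.126.

1.126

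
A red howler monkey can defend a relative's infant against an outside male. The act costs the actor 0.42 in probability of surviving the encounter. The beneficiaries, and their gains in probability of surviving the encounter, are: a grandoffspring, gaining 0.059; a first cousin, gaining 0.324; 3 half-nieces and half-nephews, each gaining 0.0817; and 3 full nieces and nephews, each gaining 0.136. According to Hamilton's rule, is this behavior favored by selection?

No

Hamilton's rule: the trait is favored when the sum of r·B over every recipient exceeds the actor's cost C.
r to a grandoffspring = 0.25 (two parent–offspring links: r = (1/2)^2 = 1/4).
r to a first cousin = 1/8 (first cousins share one grandparent pair — two paths of length 4: r = 2·(1/2)^4 = 1/8).
r to a half-niece or half-nephew = 0.125 (half-aunt/uncle↔niece/nephew: one path of length 3: r = (1/2)^3 = 1/8).
r to a full niece or nephew = 0.25 (full aunt/uncle↔niece/nephew: two paths of length 3 through the shared grandparent pair: r = 2·(1/2)^3 = 1/4).
Summing one r·B term per recipient: 1·0.25·0.059 + 1·0.125·0.324 + 3·0.125·0.0817 + 3·0.25·0.136 = 0.1878875.
0.1878875 < 0.42: the indirect benefit is less than the cost.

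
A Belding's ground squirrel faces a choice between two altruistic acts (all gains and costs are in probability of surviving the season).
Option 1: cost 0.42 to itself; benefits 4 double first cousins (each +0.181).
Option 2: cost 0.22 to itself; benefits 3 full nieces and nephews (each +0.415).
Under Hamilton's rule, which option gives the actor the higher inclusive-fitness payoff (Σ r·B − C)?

Option 1: r to a double first cousin = 0.25.
Option 1: Σ r·B − C = (4·0.25·0.181) − 0.42 = -0.239.
Option 2: r to a full niece or nephew = 0.25.
Option 2: Σ r·B − C = (3·0.25·0.415) − 0.22 = 0.09125.
Option 2 has the higher net inclusive-fitness payoff.

Option 2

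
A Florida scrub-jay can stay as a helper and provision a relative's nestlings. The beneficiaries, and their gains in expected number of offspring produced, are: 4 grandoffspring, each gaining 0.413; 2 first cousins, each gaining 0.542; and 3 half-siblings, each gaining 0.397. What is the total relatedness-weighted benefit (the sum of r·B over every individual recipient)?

r to a grandoffspring = 0.25 (two parent–offspring links: r = (1/2)^2 = 1/4).
r to a first cousin = 1/8 (first cousins share one grandparent pair — two paths of length 4: r = 2·(1/2)^4 = 1/8).
r to a half-sibling = 0.25 (half-sibs share one parent — one path of length 2: r = (1/2)^2 = 1/4).
Summing one r·B term per recipient: 4·0.25·0.413 + 2·0.125·0.542 + 3·0.25·0.397 = 0.84625.

0.84625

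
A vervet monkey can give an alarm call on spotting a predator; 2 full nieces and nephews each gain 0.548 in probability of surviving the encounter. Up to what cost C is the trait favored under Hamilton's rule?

r to a full niece or nephew = 0.25 (full aunt/uncle↔niece/nephew: two paths of length 3 through the shared grandparent pair: r = 2·(1/2)^3 = 1/4).
Hamilton's rule: n·r·B > C, so the trait is favored while C < n·r·B = 2·0.25·0.548 = 0.274.

0.274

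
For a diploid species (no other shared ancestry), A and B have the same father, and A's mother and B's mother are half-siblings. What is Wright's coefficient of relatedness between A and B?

0.3125

With two independent routes of shared ancestry, r is the sum of the two contributions.
A and B are related in two ways: half-sibs through their shared father (r = 1/4) and half first cousins through their mothers (r = 1/16).
r = 1/4 + 1/16 = 0.3125.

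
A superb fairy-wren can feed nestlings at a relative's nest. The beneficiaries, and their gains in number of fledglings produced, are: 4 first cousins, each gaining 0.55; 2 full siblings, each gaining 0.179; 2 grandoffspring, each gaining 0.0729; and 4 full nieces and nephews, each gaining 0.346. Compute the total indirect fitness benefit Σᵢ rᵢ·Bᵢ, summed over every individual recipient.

r to a first cousin = 1/8 (first cousins share one grandparent pair — two paths of length 4: r = 2·(1/2)^4 = 1/8).
r to a full sibling = 1/2 (full sibs share both parents — two paths of length 2: r = 2·(1/2)^2 = 1/2).
r to a grandoffspring = 0.25 (two parent–offspring links: r = (1/2)^2 = 1/4).
r to a full niece or nephew = 0.25 (full aunt/uncle↔niece/nephew: two paths of length 3 through the shared grandparent pair: r = 2·(1/2)^3 = 1/4).
Summing one r·B term per recipient: 4·0.125·0.55 + 2·0.5·0.179 + 2·0.25·0.0729 + 4·0.25·0.346 = 0.83645.

0.83645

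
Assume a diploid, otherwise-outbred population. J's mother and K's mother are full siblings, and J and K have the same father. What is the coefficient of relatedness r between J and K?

Relatedness sums over independent paths through distinct common ancestors.
J and K are related in two ways: first cousins through their mothers (r = 1/8) and half-sibs through their shared father (r = 1/4).
r = 1/8 + 1/4 = 3/8 = 0.375.

0.375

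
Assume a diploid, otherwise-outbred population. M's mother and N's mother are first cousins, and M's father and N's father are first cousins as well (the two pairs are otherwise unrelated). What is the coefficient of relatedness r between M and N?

0.0625

Independent pedigree routes through distinct common ancestors add.
M and N are related in two ways: second cousins through their mothers (r = 1/32) and second cousins through their fathers (r = 1/32).
r = 1/32 + 1/32 = 1/16 = 0.0625.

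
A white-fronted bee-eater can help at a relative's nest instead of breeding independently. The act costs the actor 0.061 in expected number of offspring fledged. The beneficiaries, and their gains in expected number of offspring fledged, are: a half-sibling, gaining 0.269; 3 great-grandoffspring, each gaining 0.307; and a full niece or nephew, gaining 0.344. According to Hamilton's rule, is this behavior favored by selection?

Yes

Hamilton's rule: the trait is favored when the sum of r·B over every recipient exceeds the actor's cost C.
r to a half-sibling = 1/4 (half-sibs share one parent — one path of length 2: r = (1/2)^2 = 1/4).
r to a great-grandoffspring = 0.125 (three parent–offspring links: r = (1/2)^3 = 1/8).
r to a full niece or nephew = 0.25 (full aunt/uncle↔niece/nephew: two paths of length 3 through the shared grandparent pair: r = 2·(1/2)^3 = 1/4).
Summing one r·B term per recipient: 1·0.25·0.269 + 3·0.125·0.307 + 1·0.25·0.344 = 0.268375.
0.268375 > 0.061: the indirect benefit exceeds the cost.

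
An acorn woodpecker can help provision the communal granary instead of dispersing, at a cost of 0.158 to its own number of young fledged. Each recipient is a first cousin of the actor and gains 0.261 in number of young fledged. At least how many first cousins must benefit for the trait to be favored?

r to a first cousin = 0.125 (first cousins share one grandparent pair — two paths of length 4: r = 2·(1/2)^4 = 1/8).
Hamilton's rule: n·r·B > C  ⇒  n > C/(r·B) = 0.158/(0.125·0.261) = 4.843.
The smallest integer exceeding 4.843 is 5.

5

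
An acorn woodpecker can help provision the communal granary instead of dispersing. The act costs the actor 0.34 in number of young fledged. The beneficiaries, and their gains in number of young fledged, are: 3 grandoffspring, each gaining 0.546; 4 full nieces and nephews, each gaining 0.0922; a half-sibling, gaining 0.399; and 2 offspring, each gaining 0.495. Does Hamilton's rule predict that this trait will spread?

Yes

Hamilton's rule: the trait is favored when the sum of r·B over every recipient exceeds the actor's cost C.
r to a grandoffspring = 0.25 (two parent–offspring links: r = (1/2)^2 = 1/4).
r to a full niece or nephew = 0.25 (full aunt/uncle↔niece/nephew: two paths of length 3 through the shared grandparent pair: r = 2·(1/2)^3 = 1/4).
r to a half-sibling = 0.25 (half-sibs share one parent — one path of length 2: r = (1/2)^2 = 1/4).
r to an offspring = 1/2 (one parent–offspring link: r = (1/2)^1 = 1/2).
Summing one r·B term per recipient: 3·0.25·0.546 + 4·0.25·0.0922 + 1·0.25·0.399 + 2·0.5·0.495 = 1.09645.
1.09645 > 0.34: the indirect benefit exceeds the cost.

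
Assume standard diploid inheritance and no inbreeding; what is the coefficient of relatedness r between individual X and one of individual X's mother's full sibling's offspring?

0.125

Each parent–offspring link contributes a factor of 1/2, and independent paths through distinct common ancestors add.
First cousins share one grandparent pair — two paths of length 4: r = 2·(1/2)^4 = 1/8.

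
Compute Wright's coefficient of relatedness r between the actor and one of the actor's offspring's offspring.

0.25

Each parent–offspring link contributes a factor of 1/2, and independent paths through distinct common ancestors add.
Two parent–offspring links: r = (1/2)^2 = 1/4.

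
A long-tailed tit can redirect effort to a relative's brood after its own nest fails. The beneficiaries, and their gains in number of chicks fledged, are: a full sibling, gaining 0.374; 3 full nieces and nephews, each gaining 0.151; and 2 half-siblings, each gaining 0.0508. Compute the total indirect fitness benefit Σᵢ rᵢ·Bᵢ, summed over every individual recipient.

r to a full sibling = 0.5 (full sibs share both parents — two paths of length 2: r = 2·(1/2)^2 = 1/2).
r to a full niece or nephew = 0.25 (full aunt/uncle↔niece/nephew: two paths of length 3 through the shared grandparent pair: r = 2·(1/2)^3 = 1/4).
r to a half-sibling = 0.25 (half-sibs share one parent — one path of length 2: r = (1/2)^2 = 1/4).
Summing one r·B term per recipient: 1·0.5·0.374 + 3·0.25·0.151 + 2·0.25·0.0508 = 0.32565.

0.32565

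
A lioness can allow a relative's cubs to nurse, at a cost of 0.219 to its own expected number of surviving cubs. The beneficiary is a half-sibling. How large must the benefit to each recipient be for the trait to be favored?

r to a half-sibling = 1/4 (half-sibs share one parent — one path of length 2: r = (1/2)^2 = 1/4).
Hamilton's rule with n recipients of equal r: n·r·B > C, so B > C/(n·r) = 0.219/(1·0.25) = 0.876.

0.876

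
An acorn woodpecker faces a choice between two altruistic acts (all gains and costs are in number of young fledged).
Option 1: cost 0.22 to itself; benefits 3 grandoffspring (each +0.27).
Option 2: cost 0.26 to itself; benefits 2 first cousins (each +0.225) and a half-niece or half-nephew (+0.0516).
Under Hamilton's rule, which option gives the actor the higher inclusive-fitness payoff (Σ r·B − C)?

Option 1

Option 1: r to a grandoffspring = 0.25.
Option 1: Σ r·B − C = (3·0.25·0.27) − 0.22 = -0.0175.
Option 2: r to a first cousin = 0.125.
Option 2: r to a half-niece or half-nephew = 0.125.
Option 2: Σ r·B − C = (2·0.125·0.225 + 1·0.125·0.0516) − 0.26 = -0.1973.
Option 1 has the higher net inclusive-fitness payoff.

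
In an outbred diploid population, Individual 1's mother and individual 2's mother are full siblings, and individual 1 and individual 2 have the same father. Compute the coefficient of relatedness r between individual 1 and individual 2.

0.375

Wright's path rule: contributions from independent ancestry routes add.
Individual 1 and individual 2 are related in two ways: first cousins through their mothers (r = 1/8) and half-sibs through their shared father (r = 1/4).
r = 1/8 + 1/4 = 3/8 = 0.375.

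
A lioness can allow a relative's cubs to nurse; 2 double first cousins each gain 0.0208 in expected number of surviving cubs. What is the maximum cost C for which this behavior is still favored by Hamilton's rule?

r to a double first cousin = 0.25 (double first cousins share both grandparent pairs — four paths of length 4: r = 4·(1/2)^4 = 1/4).
Hamilton's rule: n·r·B > C, so the trait is favored while C < n·r·B = 2·0.25·0.0208 = 0.0104.

0.0104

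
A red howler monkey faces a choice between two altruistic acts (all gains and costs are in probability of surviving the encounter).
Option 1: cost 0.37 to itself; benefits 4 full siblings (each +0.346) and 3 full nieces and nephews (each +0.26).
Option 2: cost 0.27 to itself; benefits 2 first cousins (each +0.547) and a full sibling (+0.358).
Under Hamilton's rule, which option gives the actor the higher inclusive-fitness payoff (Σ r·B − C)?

Option 1: r to a full sibling = 0.5.
Option 1: r to a full niece or nephew = 0.25.
Option 1: Σ r·B − C = (4·0.5·0.346 + 3·0.25·0.26) − 0.37 = 0.517.
Option 2: r to a first cousin = 0.125.
Option 2: r to a full sibling = 0.5.
Option 2: Σ r·B − C = (2·0.125·0.547 + 1·0.5·0.358) − 0.27 = 0.04575.
Option 1 has the higher net inclusive-fitness payoff.

Option 1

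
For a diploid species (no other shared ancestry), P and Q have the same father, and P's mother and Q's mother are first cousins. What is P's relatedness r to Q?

0.28125

Independent pedigree routes through distinct common ancestors add.
P and Q are related in two ways: half-sibs through their shared father (r = 1/4) and second cousins through their mothers (r = 1/32).
r = 1/4 + 1/32 = 9/32 = 0.28125.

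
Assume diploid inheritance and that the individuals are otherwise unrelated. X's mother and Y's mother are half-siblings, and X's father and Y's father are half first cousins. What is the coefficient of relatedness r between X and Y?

Wright's path rule: contributions from independent ancestry routes add.
X and Y are related in two ways: half first cousins through their mothers (r = 1/16) and half second cousins through their fathers (r = 1/64).
r = 1/16 + 1/64 = 5/64 = 0.078125.

0.078125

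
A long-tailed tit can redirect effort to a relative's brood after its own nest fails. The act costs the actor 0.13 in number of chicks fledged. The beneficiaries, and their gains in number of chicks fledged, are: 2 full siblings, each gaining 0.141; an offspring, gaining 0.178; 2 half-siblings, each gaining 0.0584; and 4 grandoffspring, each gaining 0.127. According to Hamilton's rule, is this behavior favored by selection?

Hamilton's rule: the trait is favored when the sum of r·B over every recipient exceeds the actor's cost C.
r to a full sibling = 1/2 (full sibs share both parents — two paths of length 2: r = 2·(1/2)^2 = 1/2).
r to an offspring = 1/2 (one parent–offspring link: r = (1/2)^1 = 1/2).
r to a half-sibling = 1/4 (half-sibs share one parent — one path of length 2: r = (1/2)^2 = 1/4).
r to a grandoffspring = 1/4 (two parent–offspring links: r = (1/2)^2 = 1/4).
Summing one r·B term per recipient: 2·0.5·0.141 + 1·0.5·0.178 + 2·0.25·0.0584 + 4·0.25·0.127 = 0.3862.
0.3862 > 0.13: the indirect benefit exceeds the cost.

Yes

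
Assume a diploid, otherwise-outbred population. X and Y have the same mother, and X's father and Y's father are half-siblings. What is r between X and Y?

Relatedness sums over independent paths through distinct common ancestors.
X and Y are related in two ways: half-sibs through their shared mother (r = 1/4) and half first cousins through their fathers (r = 1/16).
r = 1/4 + 1/16 = 0.3125.

0.3125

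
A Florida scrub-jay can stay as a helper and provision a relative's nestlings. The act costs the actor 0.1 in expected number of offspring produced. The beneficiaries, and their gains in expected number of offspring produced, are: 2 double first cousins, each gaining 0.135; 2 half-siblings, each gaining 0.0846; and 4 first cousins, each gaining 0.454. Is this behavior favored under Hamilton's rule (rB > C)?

Hamilton's rule: the trait is favored when the sum of r·B over every recipient exceeds the actor's cost C.
r to a double first cousin = 1/4 (double first cousins share both grandparent pairs — four paths of length 4: r = 4·(1/2)^4 = 1/4).
r to a half-sibling = 0.25 (half-sibs share one parent — one path of length 2: r = (1/2)^2 = 1/4).
r to a first cousin = 1/8 (first cousins share one grandparent pair — two paths of length 4: r = 2·(1/2)^4 = 1/8).
Summing one r·B term per recipient: 2·0.25·0.135 + 2·0.25·0.0846 + 4·0.125·0.454 = 0.3368.
0.3368 > 0.1: the indirect benefit exceeds the cost.

Yes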